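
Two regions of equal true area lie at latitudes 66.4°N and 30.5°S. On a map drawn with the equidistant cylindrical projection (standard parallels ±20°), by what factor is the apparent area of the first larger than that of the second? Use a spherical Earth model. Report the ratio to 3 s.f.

2.15

In the equirectangular projection with standard parallel φ₀ = 20° (x = Rλ cos φ₀, y = Rφ), meridians are true-scale (h = 1) and the parallel scale is k = cos φ₀ / cos φ.
Areal scale at 66.4°: h·k = 1.000 × 2.347 = 2.347.
Areal scale at 30.5°: h·k = 1.000 × 1.091 = 1.091.
Ratio = 2.347/1.091 ≈ 2.15.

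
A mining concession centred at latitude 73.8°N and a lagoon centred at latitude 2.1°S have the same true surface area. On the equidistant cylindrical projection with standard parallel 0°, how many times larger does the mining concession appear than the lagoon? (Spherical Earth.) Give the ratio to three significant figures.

3.58

In the plate carrée (x = Rλ, y = Rφ), meridians are true-scale (h = 1) and parallels are stretched by k = sec φ.
Areal scale at 73.8°: h·k = 1.000 × 3.584 = 3.584.
Areal scale at 2.1°: h·k = 1.000 × 1.001 = 1.001.
Ratio = 3.584/1.001 ≈ 3.58.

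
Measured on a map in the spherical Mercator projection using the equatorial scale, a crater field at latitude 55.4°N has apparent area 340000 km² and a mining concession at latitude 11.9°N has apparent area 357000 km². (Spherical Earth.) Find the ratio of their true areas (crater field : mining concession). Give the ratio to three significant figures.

Since Mercator area scale is 1/cos²φ, the true area equals the apparent area multiplied by cos²φ.
True area of crater field: 340000 × cos²(55.4°) = 340000 × 0.3224 = 109600 km².
True area of mining concession: 357000 × cos²(11.9°) = 357000 × 0.9575 = 341800 km².
Ratio = 109600 / 341800 ≈ 0.321.

0.321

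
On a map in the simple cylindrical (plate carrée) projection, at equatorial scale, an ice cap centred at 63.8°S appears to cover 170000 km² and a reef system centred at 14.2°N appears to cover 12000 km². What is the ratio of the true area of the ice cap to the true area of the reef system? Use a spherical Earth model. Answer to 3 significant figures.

On the plate carrée, areal scale = h·k = 1 × sec φ, so true area = apparent × cos φ.
True area of ice cap: 170000 × cos(63.8°) = 170000 × 0.4415 = 75060 km².
True area of reef system: 12000 × cos(14.2°) = 12000 × 0.9694 = 11630 km².
Ratio = 75060 / 11630 ≈ 6.45.

6.45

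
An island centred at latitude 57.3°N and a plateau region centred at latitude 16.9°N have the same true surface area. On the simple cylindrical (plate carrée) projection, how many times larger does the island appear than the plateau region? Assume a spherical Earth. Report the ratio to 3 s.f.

Plate carrée maps x = Rλ, y = Rφ. The meridian scale is h = 1 and the parallel scale is k = 1/cos φ = sec φ.
Areal scale at 57.3°: h·k = 1.000 × 1.851 = 1.851.
Areal scale at 16.9°: h·k = 1.000 × 1.045 = 1.045.
Ratio = 1.851/1.045 ≈ 1.77.

1.77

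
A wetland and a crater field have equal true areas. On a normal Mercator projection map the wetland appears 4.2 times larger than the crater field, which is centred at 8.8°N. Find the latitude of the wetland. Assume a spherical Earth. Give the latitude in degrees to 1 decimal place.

61.2°

On Mercator, (apparent₁)/(apparent₂) = sec²φ₁ / sec²φ₂ when true areas are equal.
cos²φ₂ / cos²φ₁ = 4.2  ⇒  cos φ₁ = cos 8.8° / √4.2 = 0.9882/2.049 = 0.4822.
φ₁ = arccos(0.4822) ≈ 61.2°.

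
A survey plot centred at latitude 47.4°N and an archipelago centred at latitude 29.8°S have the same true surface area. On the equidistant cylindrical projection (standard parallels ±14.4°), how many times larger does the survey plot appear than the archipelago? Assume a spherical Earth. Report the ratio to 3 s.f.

1.28

In the equirectangular projection with standard parallel φ₀ = 14.4° (x = Rλ cos φ₀, y = Rφ), meridians are true-scale (h = 1) and the parallel scale is k = cos φ₀ / cos φ.
Areal scale at 47.4°: h·k = 1.000 × 1.431 = 1.431.
Areal scale at 29.8°: h·k = 1.000 × 1.116 = 1.116.
Ratio = 1.431/1.116 ≈ 1.28.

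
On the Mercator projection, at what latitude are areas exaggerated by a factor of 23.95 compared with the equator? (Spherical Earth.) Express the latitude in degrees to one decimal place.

78.2°

Mercator areal scale is sec²φ.
sec²φ = 23.95  ⇒  cos²φ = 0.04175  ⇒  cos φ = 0.2043.
φ = arccos(0.2043) ≈ 78.2°.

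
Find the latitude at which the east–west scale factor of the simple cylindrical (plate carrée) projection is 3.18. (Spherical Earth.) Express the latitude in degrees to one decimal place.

71.7°

Plate carrée: h = 1, k = sec φ along parallels.
sec φ = 3.18  ⇒  cos φ = 0.3145  ⇒  φ ≈ 71.7°.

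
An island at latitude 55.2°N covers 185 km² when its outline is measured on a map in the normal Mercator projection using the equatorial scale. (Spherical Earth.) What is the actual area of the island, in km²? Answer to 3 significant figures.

60.3 km²

Mercator is conformal, so the point scale is isotropic: h = k = sec φ = 1/cos φ.
Areal scale = k² = sec²φ = 1/cos²(55.2°) = 1/0.5707² = 3.070.
True area = apparent / (areal scale) = 185 / 3.070 ≈ 60.3 km².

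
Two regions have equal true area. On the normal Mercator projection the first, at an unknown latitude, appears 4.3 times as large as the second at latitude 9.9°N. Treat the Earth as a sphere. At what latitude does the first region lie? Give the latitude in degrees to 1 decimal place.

61.6°

On Mercator, (apparent₁)/(apparent₂) = sec²φ₁ / sec²φ₂ when true areas are equal.
cos²φ₂ / cos²φ₁ = 4.3  ⇒  cos φ₁ = cos 9.9° / √4.3 = 0.9851/2.074 = 0.4751.
φ₁ = arccos(0.4751) ≈ 61.6°.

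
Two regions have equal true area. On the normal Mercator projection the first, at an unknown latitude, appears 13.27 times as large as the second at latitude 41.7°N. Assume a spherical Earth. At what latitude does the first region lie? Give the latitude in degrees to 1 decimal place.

78.2°

For equal true areas on Mercator, apparent areas scale as sec²φ, so the ratio is cos²φ₂ / cos²φ₁.
cos²φ₂ / cos²φ₁ = 13.27  ⇒  cos φ₁ = cos 41.7° / √13.27 = 0.7466/3.643 = 0.2050.
φ₁ = arccos(0.2050) ≈ 78.2°.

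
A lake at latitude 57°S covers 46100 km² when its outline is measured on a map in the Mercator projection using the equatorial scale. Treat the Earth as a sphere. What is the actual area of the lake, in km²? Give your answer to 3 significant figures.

Mercator is conformal, so the point scale is isotropic: h = k = sec φ = 1/cos φ.
Areal scale = k² = sec²φ = 1/cos²(57°) = 1/0.5446² = 3.371.
True area = apparent / (areal scale) = 46100 / 3.371 ≈ 13700 km².

13700 km²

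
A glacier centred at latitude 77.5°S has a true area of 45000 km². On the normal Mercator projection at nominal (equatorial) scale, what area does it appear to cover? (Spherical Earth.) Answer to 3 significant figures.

The Mercator projection is conformal; its linear scale factor is the same in every direction and equals sec φ = 1/cos φ.
Areal scale = k² = sec²φ = 1/cos²(77.5°) = 1/0.2164² = 21.35.
Apparent area = 45000 × 21.35 ≈ 961000 km².

961000 km²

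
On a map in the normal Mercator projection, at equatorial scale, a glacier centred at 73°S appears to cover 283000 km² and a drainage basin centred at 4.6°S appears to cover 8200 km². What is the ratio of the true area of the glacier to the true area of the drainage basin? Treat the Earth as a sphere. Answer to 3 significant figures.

2.97

On Mercator the areal scale is sec²φ, so true area = apparent × cos²φ.
True area of glacier: 283000 × cos²(73°) = 283000 × 0.08548 = 24190 km².
True area of drainage basin: 8200 × cos²(4.6°) = 8200 × 0.9936 = 8147 km².
Ratio = 24190 / 8147 ≈ 2.97.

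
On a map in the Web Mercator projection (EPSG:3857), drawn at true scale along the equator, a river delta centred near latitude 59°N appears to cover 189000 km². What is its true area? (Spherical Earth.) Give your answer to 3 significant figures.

50100 km²

The Mercator projection is conformal; its linear scale factor is the same in every direction and equals sec φ = 1/cos φ.
Areal scale = k² = sec²φ = 1/cos²(59°) = 1/0.5150² = 3.770.
True area = apparent / (areal scale) = 189000 / 3.770 ≈ 50100 km².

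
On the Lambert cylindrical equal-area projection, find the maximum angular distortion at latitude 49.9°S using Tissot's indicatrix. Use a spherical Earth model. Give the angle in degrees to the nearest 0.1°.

48.9°

The Lambert cylindrical equal-area projection is the cylindrical equal-area projection with its standard parallel at the equator (φ₀ = 0). Cylindrical equal-area (φ₀ = 0°): h = cos φ / cos 0° along meridians, k = cos 0° / cos φ along parallels; h·k = 1.
At 49.9°: h = 0.6441, k = 1.552; principal scales a = 1.552, b = 0.6441.
sin(ω/2) = (a − b)/(a + b) = 0.9084/2.197 = 0.4135, so ω = 2 arcsin(0.4135) ≈ 48.9°.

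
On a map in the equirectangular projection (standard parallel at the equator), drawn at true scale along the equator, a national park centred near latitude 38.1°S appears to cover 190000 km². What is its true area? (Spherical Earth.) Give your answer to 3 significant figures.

150000 km²

Plate carrée maps x = Rλ, y = Rφ. The meridian scale is h = 1 and the parallel scale is k = 1/cos φ = sec φ.
Areal scale = h·k = 1 × sec φ; at 38.1°, h = 1.000, k = 1.271, so h·k = 1.271.
True area = apparent / (areal scale) = 190000 / 1.271 ≈ 150000 km².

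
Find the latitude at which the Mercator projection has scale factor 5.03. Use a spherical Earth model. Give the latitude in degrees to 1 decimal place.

Mercator scale is k = sec φ = 1/cos φ.
1/cos φ = 5.03  ⇒  cos φ = 0.1988  ⇒  φ = arccos(0.1988) ≈ 78.5°.

78.5°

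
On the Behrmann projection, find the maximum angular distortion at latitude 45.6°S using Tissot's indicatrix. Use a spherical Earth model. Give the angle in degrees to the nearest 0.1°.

Behrmann is a cylindrical equal-area projection with standard parallels at ±30°. A cylindrical equal-area projection with standard parallel φ₀ has meridian scale h = cos φ / cos φ₀ and parallel scale k = cos φ₀ / cos φ (so areas are preserved, h·k = 1).
At 45.6°: h = 0.8079, k = 1.238; principal scales a = 1.238, b = 0.8079.
sin(ω/2) = (a − b)/(a + b) = 0.4299/2.046 = 0.2101, so ω = 2 arcsin(0.2101) ≈ 24.3°.

24.3°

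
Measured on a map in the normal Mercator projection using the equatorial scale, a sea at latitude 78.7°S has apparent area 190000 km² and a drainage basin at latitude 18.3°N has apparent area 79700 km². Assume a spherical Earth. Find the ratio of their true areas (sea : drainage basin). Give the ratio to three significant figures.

Mercator's areal exaggeration is sec²φ; hence true area = (apparent area) · cos²φ.
True area of sea: 190000 × cos²(78.7°) = 190000 × 0.03839 = 7295 km².
True area of drainage basin: 79700 × cos²(18.3°) = 79700 × 0.9014 = 71840 km².
Ratio = 7295 / 71840 ≈ 0.102.

0.102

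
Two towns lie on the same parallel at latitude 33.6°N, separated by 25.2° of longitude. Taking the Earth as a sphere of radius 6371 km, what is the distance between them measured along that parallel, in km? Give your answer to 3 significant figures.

Arc length along a parallel = R cos φ · Δλ (with Δλ in radians).
= 6371 × cos 33.6° × (25.2° × π/180) = 6371 × 0.8329 × 0.4398 ≈ 2330 km.

2330 km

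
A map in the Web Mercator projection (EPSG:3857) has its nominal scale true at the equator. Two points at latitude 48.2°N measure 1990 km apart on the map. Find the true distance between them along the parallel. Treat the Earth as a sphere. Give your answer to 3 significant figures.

1330 km

Mercator is conformal, so the point scale is isotropic: h = k = sec φ = 1/cos φ.
Along the parallel at 48.2°, map distances are exaggerated by k = sec 48.2° = 1.500.
True distance = 1990 / 1.500 = 1990 × cos 48.2° ≈ 1330 km.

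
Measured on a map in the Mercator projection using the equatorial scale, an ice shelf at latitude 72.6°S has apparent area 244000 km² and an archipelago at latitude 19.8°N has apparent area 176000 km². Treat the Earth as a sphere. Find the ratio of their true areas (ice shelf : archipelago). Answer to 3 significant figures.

0.140

Since Mercator area scale is 1/cos²φ, the true area equals the apparent area multiplied by cos²φ.
True area of ice shelf: 244000 × cos²(72.6°) = 244000 × 0.08943 = 21820 km².
True area of archipelago: 176000 × cos²(19.8°) = 176000 × 0.8853 = 155800 km².
Ratio = 21820 / 155800 ≈ 0.140.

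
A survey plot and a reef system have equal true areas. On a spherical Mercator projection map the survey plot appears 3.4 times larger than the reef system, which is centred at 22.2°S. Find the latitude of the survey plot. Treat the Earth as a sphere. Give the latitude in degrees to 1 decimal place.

Mercator areal scale is sec²φ, so apparent-area ratio = sec²φ₁ / sec²φ₂ = cos²φ₂ / cos²φ₁.
cos²φ₂ / cos²φ₁ = 3.4  ⇒  cos φ₁ = cos 22.2° / √3.4 = 0.9259/1.844 = 0.5021.
φ₁ = arccos(0.5021) ≈ 59.9°.

59.9°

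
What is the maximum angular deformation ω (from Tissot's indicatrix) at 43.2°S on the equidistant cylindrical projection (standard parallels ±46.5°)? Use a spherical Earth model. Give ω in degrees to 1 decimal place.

In the equirectangular projection with standard parallel φ₀ = 46.5° (x = Rλ cos φ₀, y = Rφ), meridians are true-scale (h = 1) and the parallel scale is k = cos φ₀ / cos φ.
At 43.2°: h = 1.000, k = 0.9443; principal scales a = 1.000, b = 0.9443.
sin(ω/2) = (a − b)/(a + b) = 0.05571/1.944 = 0.02866, so ω = 2 arcsin(0.02866) ≈ 3.3°.

3.3°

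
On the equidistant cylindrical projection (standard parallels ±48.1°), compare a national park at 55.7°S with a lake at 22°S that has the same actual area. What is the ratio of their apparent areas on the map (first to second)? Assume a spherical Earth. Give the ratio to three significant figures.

With standard parallel φ₀ = 48.1°, the equirectangular projection gives x = Rλ cos φ₀, y = Rφ, so h = 1 and k = cos 48.1° / cos φ.
Areal scale at 55.7°: h·k = 1.000 × 1.185 = 1.185.
Areal scale at 22°: h·k = 1.000 × 0.7203 = 0.7203.
Ratio = 1.185/0.7203 ≈ 1.65.

1.65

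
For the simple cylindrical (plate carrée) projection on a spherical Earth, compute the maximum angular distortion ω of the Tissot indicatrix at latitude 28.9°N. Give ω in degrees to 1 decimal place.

Plate carrée maps x = Rλ, y = Rφ. The meridian scale is h = 1 and the parallel scale is k = 1/cos φ = sec φ.
At 28.9°: h = 1.000, k = 1.142; principal scales a = 1.142, b = 1.000.
sin(ω/2) = (a − b)/(a + b) = 0.1423/2.142 = 0.06640, so ω = 2 arcsin(0.06640) ≈ 7.6°.

7.6°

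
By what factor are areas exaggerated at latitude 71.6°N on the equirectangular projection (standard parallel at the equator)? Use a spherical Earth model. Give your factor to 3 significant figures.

3.17

In the plate carrée (x = Rλ, y = Rφ), meridians are true-scale (h = 1) and parallels are stretched by k = sec φ.
Areal scale = h·k = 1 × sec φ; at 71.6°, h = 1.000, k = 3.168, so h·k = 3.168.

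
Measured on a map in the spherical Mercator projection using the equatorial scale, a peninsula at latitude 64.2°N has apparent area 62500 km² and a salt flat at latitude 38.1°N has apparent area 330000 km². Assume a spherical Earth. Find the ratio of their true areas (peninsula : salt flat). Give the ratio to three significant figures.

0.0579

On Mercator the areal scale is sec²φ, so true area = apparent × cos²φ.
True area of peninsula: 62500 × cos²(64.2°) = 62500 × 0.1894 = 11840 km².
True area of salt flat: 330000 × cos²(38.1°) = 330000 × 0.6193 = 204400 km².
Ratio = 11840 / 204400 ≈ 0.0579.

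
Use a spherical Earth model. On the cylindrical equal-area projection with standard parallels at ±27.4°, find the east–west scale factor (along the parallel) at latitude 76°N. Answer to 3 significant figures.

3.67

A cylindrical equal-area projection with standard parallel φ₀ has meridian scale h = cos φ / cos φ₀ and parallel scale k = cos φ₀ / cos φ (so areas are preserved, h·k = 1).
k = cos 27.4° / cos 76° = 0.8878/0.2419 = 3.670.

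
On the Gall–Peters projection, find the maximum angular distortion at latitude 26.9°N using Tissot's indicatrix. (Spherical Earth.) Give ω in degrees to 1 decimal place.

Gall–Peters is a cylindrical equal-area projection with standard parallels at ±45°. For cylindrical equal-area with standard parallel φ₀, h = cos φ / cos φ₀ and k = cos φ₀ / cos φ, so h·k = 1.
At 26.9°: h = 1.261, k = 0.7929; principal scales a = 1.261, b = 0.7929.
sin(ω/2) = (a − b)/(a + b) = 0.4683/2.054 = 0.2280, so ω = 2 arcsin(0.2280) ≈ 26.4°.

26.4°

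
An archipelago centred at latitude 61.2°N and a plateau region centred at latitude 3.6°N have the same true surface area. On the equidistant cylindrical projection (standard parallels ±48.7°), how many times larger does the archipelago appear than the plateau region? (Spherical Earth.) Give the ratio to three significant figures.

In the equirectangular projection with standard parallel φ₀ = 48.7° (x = Rλ cos φ₀, y = Rφ), meridians are true-scale (h = 1) and the parallel scale is k = cos φ₀ / cos φ.
Areal scale at 61.2°: h·k = 1.000 × 1.370 = 1.370.
Areal scale at 3.6°: h·k = 1.000 × 0.6613 = 0.6613.
Ratio = 1.370/0.6613 ≈ 2.07.

2.07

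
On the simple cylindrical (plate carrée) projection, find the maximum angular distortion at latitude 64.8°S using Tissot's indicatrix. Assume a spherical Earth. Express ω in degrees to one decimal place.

In the plate carrée (x = Rλ, y = Rφ), meridians are true-scale (h = 1) and parallels are stretched by k = sec φ.
At 64.8°: h = 1.000, k = 2.349; principal scales a = 2.349, b = 1.000.
sin(ω/2) = (a − b)/(a + b) = 1.349/3.349 = 0.4027, so ω = 2 arcsin(0.4027) ≈ 47.5°.

47.5°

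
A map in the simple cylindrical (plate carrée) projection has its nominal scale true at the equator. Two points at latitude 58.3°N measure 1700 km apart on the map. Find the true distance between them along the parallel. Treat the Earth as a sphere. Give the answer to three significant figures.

In the plate carrée (x = Rλ, y = Rφ), meridians are true-scale (h = 1) and parallels are stretched by k = sec φ.
Along the parallel at 58.3°, map distances are exaggerated by k = sec 58.3° = 1.903.
True distance = 1700 / 1.903 = 1700 × cos 58.3° ≈ 893 km.

893 km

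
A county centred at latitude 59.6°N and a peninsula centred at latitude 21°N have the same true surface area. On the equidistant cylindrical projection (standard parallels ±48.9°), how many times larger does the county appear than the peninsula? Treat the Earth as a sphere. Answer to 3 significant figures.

1.84

The equidistant cylindrical projection with φ₀ = 48.9° has h = 1 (meridians true) and k = cos φ₀ / cos φ along parallels.
Areal scale at 59.6°: h·k = 1.000 × 1.299 = 1.299.
Areal scale at 21°: h·k = 1.000 × 0.7041 = 0.7041.
Ratio = 1.299/0.7041 ≈ 1.84.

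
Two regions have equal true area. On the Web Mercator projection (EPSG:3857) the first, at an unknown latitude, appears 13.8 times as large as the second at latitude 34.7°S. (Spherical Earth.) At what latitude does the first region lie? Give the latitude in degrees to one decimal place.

Mercator areal scale is sec²φ, so apparent-area ratio = sec²φ₁ / sec²φ₂ = cos²φ₂ / cos²φ₁.
cos²φ₂ / cos²φ₁ = 13.8  ⇒  cos φ₁ = cos 34.7° / √13.8 = 0.8221/3.715 = 0.2213.
φ₁ = arccos(0.2213) ≈ 77.2°.

77.2°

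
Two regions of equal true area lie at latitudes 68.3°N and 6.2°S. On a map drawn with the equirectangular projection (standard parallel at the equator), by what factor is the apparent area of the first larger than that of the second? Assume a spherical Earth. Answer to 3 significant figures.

2.69

In the plate carrée (x = Rλ, y = Rφ), meridians are true-scale (h = 1) and parallels are stretched by k = sec φ.
Areal scale at 68.3°: h·k = 1.000 × 2.705 = 2.705.
Areal scale at 6.2°: h·k = 1.000 × 1.006 = 1.006.
Ratio = 2.705/1.006 ≈ 2.69.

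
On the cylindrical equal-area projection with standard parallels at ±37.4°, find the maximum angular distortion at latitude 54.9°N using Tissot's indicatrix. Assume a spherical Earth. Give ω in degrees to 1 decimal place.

A cylindrical equal-area projection with standard parallel φ₀ has meridian scale h = cos φ / cos φ₀ and parallel scale k = cos φ₀ / cos φ (so areas are preserved, h·k = 1).
At 54.9°: h = 0.7238, k = 1.382; principal scales a = 1.382, b = 0.7238.
sin(ω/2) = (a − b)/(a + b) = 0.6578/2.105 = 0.3124, so ω = 2 arcsin(0.3124) ≈ 36.4°.

36.4°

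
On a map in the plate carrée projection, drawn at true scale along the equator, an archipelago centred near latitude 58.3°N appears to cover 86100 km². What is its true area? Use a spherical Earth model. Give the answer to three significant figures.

45200 km²

Plate carrée maps x = Rλ, y = Rφ. The meridian scale is h = 1 and the parallel scale is k = 1/cos φ = sec φ.
Areal scale = h·k = 1 × sec φ; at 58.3°, h = 1.000, k = 1.903, so h·k = 1.903.
True area = apparent / (areal scale) = 86100 / 1.903 ≈ 45200 km².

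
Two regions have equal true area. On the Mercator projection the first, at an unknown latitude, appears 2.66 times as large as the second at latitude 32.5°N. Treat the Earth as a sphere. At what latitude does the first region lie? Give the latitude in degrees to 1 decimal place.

58.9°

For equal true areas on Mercator, apparent areas scale as sec²φ, so the ratio is cos²φ₂ / cos²φ₁.
cos²φ₂ / cos²φ₁ = 2.66  ⇒  cos φ₁ = cos 32.5° / √2.66 = 0.8434/1.631 = 0.5171.
φ₁ = arccos(0.5171) ≈ 58.9°.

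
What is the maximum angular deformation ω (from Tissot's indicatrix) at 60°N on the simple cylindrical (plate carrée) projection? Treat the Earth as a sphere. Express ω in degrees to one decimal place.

For the equirectangular projection with φ₀ = 0 (plate carrée), h = 1 along meridians and k = sec φ along parallels.
At 60°: h = 1.000, k = 2.000; principal scales a = 2.000, b = 1.000.
sin(ω/2) = (a − b)/(a + b) = 1.0000/3.000 = 0.3333, so ω = 2 arcsin(0.3333) ≈ 38.9°.

38.9°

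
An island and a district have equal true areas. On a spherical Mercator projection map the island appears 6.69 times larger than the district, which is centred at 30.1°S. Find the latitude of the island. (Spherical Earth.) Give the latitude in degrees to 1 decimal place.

70.5°

For equal true areas on Mercator, apparent areas scale as sec²φ, so the ratio is cos²φ₂ / cos²φ₁.
cos²φ₂ / cos²φ₁ = 6.69  ⇒  cos φ₁ = cos 30.1° / √6.69 = 0.8652/2.587 = 0.3345.
φ₁ = arccos(0.3345) ≈ 70.5°.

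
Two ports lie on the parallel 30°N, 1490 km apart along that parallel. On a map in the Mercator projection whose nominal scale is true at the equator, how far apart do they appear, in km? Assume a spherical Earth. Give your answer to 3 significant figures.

1720 km

For Mercator, h = k = sec φ (a conformal cylindrical projection has a single point scale, 1/cos φ).
Along the parallel, k = sec 30° = 1/0.8660 = 1.155.
Map distance = 1490 × 1.155 ≈ 1720 km.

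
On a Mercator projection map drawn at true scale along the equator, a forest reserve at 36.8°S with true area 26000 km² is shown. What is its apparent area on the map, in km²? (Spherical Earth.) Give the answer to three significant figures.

40600 km²

The Mercator projection is conformal; its linear scale factor is the same in every direction and equals sec φ = 1/cos φ.
Areal scale = k² = sec²φ = 1/cos²(36.8°) = 1/0.8007² = 1.560.
Apparent area = 26000 × 1.560 ≈ 40600 km².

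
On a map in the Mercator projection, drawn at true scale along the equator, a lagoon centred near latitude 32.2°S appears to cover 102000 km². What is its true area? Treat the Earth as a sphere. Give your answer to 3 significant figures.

For Mercator, h = k = sec φ (a conformal cylindrical projection has a single point scale, 1/cos φ).
Areal scale = k² = sec²φ = 1/cos²(32.2°) = 1/0.8462² = 1.397.
True area = apparent / (areal scale) = 102000 / 1.397 ≈ 73000 km².

73000 km²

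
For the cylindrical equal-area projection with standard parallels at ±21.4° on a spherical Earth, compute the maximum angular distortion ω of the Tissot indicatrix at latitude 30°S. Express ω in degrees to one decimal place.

8.3°

A cylindrical equal-area projection with standard parallel φ₀ has meridian scale h = cos φ / cos φ₀ and parallel scale k = cos φ₀ / cos φ (so areas are preserved, h·k = 1).
At 30°: h = 0.9302, k = 1.075; principal scales a = 1.075, b = 0.9302.
sin(ω/2) = (a − b)/(a + b) = 0.1449/2.005 = 0.07228, so ω = 2 arcsin(0.07228) ≈ 8.3°.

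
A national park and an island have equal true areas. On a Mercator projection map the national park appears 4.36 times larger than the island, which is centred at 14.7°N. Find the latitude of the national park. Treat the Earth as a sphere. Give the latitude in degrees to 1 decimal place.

62.4°

Mercator areal scale is sec²φ, so apparent-area ratio = sec²φ₁ / sec²φ₂ = cos²φ₂ / cos²φ₁.
cos²φ₂ / cos²φ₁ = 4.36  ⇒  cos φ₁ = cos 14.7° / √4.36 = 0.9673/2.088 = 0.4632.
φ₁ = arccos(0.4632) ≈ 62.4°.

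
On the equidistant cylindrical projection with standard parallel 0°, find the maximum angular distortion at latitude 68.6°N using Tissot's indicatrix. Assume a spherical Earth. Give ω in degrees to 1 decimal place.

Plate carrée maps x = Rλ, y = Rφ. The meridian scale is h = 1 and the parallel scale is k = 1/cos φ = sec φ.
At 68.6°: h = 1.000, k = 2.741; principal scales a = 2.741, b = 1.000.
sin(ω/2) = (a − b)/(a + b) = 1.741/3.741 = 0.4653, so ω = 2 arcsin(0.4653) ≈ 55.5°.

55.5°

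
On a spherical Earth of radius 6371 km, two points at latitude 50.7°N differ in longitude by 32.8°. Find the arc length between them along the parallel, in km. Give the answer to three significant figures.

Arc length along a parallel = R cos φ · Δλ (with Δλ in radians).
= 6371 × cos 50.7° × (32.8° × π/180) = 6371 × 0.6334 × 0.5725 ≈ 2310 km.

2310 km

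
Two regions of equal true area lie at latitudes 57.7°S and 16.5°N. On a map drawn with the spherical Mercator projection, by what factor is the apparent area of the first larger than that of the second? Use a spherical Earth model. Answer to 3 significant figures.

Mercator areal scale is sec²φ.
At 57.7°: sec²(57.7°) = 1/0.5344² = 3.502.
At 16.5°: sec²(16.5°) = 1/0.9588² = 1.088.
Ratio = 3.502/1.088 = cos²(16.5°)/cos²(57.7°) ≈ 3.22.

3.22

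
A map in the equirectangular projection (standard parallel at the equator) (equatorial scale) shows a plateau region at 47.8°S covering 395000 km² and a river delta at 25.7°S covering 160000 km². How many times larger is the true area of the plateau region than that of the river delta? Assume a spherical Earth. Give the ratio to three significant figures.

1.84

Plate carrée has h = 1 and k = sec φ, giving areal scale sec φ; true area = (apparent area) · cos φ.
True area of plateau region: 395000 × cos(47.8°) = 395000 × 0.6717 = 265300 km².
True area of river delta: 160000 × cos(25.7°) = 160000 × 0.9011 = 144200 km².
Ratio = 265300 / 144200 ≈ 1.84.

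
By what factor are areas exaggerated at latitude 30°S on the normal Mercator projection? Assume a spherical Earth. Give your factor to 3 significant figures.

1.33

Mercator is conformal, so the point scale is isotropic: h = k = sec φ = 1/cos φ.
Areal scale = k² = sec²φ = 1/cos²(30°) = 1/0.8660² = 1.333.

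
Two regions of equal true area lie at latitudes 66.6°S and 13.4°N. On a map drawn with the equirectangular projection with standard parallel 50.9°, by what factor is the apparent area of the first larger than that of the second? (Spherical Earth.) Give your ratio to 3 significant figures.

In the equirectangular projection with standard parallel φ₀ = 50.9° (x = Rλ cos φ₀, y = Rφ), meridians are true-scale (h = 1) and the parallel scale is k = cos φ₀ / cos φ.
Areal scale at 66.6°: h·k = 1.000 × 1.588 = 1.588.
Areal scale at 13.4°: h·k = 1.000 × 0.6483 = 0.6483.
Ratio = 1.588/0.6483 ≈ 2.45.

2.45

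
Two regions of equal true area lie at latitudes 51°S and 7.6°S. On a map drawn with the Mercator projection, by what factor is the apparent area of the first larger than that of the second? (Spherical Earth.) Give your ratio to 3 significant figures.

Mercator areal scale is sec²φ.
At 51°: sec²(51°) = 1/0.6293² = 2.525.
At 7.6°: sec²(7.6°) = 1/0.9912² = 1.018.
Ratio = 2.525/1.018 = cos²(7.6°)/cos²(51°) ≈ 2.48.

2.48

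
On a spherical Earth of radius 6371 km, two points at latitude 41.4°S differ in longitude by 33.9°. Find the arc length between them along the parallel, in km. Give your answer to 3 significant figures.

Arc length along a parallel = R cos φ · Δλ (with Δλ in radians).
= 6371 × cos 41.4° × (33.9° × π/180) = 6371 × 0.7501 × 0.5917 ≈ 2830 km.

2830 km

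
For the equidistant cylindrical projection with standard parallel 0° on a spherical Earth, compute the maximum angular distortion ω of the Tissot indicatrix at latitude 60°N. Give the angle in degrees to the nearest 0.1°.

For the equirectangular projection with φ₀ = 0 (plate carrée), h = 1 along meridians and k = sec φ along parallels.
At 60°: h = 1.000, k = 2.000; principal scales a = 2.000, b = 1.000.
sin(ω/2) = (a − b)/(a + b) = 1.0000/3.000 = 0.3333, so ω = 2 arcsin(0.3333) ≈ 38.9°.

38.9°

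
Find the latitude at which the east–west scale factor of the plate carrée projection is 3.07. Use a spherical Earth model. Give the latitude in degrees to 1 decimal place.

71.0°

Plate carrée: h = 1, k = sec φ along parallels.
sec φ = 3.07  ⇒  cos φ = 0.3257  ⇒  φ ≈ 71.0°.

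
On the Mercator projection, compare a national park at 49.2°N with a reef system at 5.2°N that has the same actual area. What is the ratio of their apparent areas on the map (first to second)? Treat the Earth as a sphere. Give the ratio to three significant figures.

Mercator is conformal with k = sec φ, so areal scale = k² = sec²φ.
At 49.2°: sec²(49.2°) = 1/0.6534² = 2.342.
At 5.2°: sec²(5.2°) = 1/0.9959² = 1.008.
Ratio = 2.342/1.008 = cos²(5.2°)/cos²(49.2°) ≈ 2.32.

2.32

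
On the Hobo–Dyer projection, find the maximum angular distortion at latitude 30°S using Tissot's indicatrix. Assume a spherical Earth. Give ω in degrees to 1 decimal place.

10.0°

Hobo–Dyer is a cylindrical equal-area projection with standard parallels at ±37.5°. For cylindrical equal-area with standard parallel φ₀, h = cos φ / cos φ₀ and k = cos φ₀ / cos φ, so h·k = 1.
At 30°: h = 1.092, k = 0.9161; principal scales a = 1.092, b = 0.9161.
sin(ω/2) = (a − b)/(a + b) = 0.1755/2.008 = 0.08742, so ω = 2 arcsin(0.08742) ≈ 10.0°.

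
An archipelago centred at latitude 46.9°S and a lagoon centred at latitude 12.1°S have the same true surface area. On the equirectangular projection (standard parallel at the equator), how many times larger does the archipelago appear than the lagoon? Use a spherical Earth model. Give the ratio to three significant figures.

For the equirectangular projection with φ₀ = 0 (plate carrée), h = 1 along meridians and k = sec φ along parallels.
Areal scale at 46.9°: h·k = 1.000 × 1.464 = 1.464.
Areal scale at 12.1°: h·k = 1.000 × 1.023 = 1.023.
Ratio = 1.464/1.023 ≈ 1.43.

1.43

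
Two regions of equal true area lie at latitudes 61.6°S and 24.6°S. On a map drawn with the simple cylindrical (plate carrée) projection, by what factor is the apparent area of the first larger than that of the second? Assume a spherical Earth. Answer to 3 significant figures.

For the equirectangular projection with φ₀ = 0 (plate carrée), h = 1 along meridians and k = sec φ along parallels.
Areal scale at 61.6°: h·k = 1.000 × 2.103 = 2.103.
Areal scale at 24.6°: h·k = 1.000 × 1.100 = 1.100.
Ratio = 2.103/1.100 ≈ 1.91.

1.91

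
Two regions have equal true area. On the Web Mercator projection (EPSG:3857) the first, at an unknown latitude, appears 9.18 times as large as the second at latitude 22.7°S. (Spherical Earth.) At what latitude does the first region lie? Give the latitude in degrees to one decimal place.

72.3°

For equal true areas on Mercator, apparent areas scale as sec²φ, so the ratio is cos²φ₂ / cos²φ₁.
cos²φ₂ / cos²φ₁ = 9.18  ⇒  cos φ₁ = cos 22.7° / √9.18 = 0.9225/3.030 = 0.3045.
φ₁ = arccos(0.3045) ≈ 72.3°.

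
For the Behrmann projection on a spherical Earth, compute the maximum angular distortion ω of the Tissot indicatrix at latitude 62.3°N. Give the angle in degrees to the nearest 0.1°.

Behrmann is a cylindrical equal-area projection with standard parallels at ±30°. A cylindrical equal-area projection with standard parallel φ₀ has meridian scale h = cos φ / cos φ₀ and parallel scale k = cos φ₀ / cos φ (so areas are preserved, h·k = 1).
At 62.3°: h = 0.5368, k = 1.863; principal scales a = 1.863, b = 0.5368.
sin(ω/2) = (a − b)/(a + b) = 1.326/2.400 = 0.5527, so ω = 2 arcsin(0.5527) ≈ 67.1°.

67.1°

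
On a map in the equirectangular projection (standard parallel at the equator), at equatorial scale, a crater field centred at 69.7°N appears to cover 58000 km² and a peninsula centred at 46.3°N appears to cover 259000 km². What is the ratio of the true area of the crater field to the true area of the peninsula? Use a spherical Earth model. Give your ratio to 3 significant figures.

0.112

On the plate carrée, areal scale = h·k = 1 × sec φ, so true area = apparent × cos φ.
True area of crater field: 58000 × cos(69.7°) = 58000 × 0.3469 = 20120 km².
True area of peninsula: 259000 × cos(46.3°) = 259000 × 0.6909 = 178900 km².
Ratio = 20120 / 178900 ≈ 0.112.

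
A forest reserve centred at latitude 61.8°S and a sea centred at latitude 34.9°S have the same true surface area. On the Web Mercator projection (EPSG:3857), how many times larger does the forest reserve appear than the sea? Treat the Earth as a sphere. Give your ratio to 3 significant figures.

3.01

On Mercator, area is exaggerated by sec²φ = 1/cos²φ.
At 61.8°: sec²(61.8°) = 1/0.4726² = 4.478.
At 34.9°: sec²(34.9°) = 1/0.8202² = 1.487.
Ratio = 4.478/1.487 = cos²(34.9°)/cos²(61.8°) ≈ 3.01.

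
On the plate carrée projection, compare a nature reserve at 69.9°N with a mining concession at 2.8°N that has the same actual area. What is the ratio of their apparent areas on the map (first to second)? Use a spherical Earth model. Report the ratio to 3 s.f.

In the plate carrée (x = Rλ, y = Rφ), meridians are true-scale (h = 1) and parallels are stretched by k = sec φ.
Areal scale at 69.9°: h·k = 1.000 × 2.910 = 2.910.
Areal scale at 2.8°: h·k = 1.000 × 1.001 = 1.001.
Ratio = 2.910/1.001 ≈ 2.91.

2.91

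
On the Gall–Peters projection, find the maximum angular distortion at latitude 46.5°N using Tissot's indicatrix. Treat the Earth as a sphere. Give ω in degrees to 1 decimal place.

Gall–Peters is a cylindrical equal-area projection with standard parallels at ±45°. For cylindrical equal-area with standard parallel φ₀, h = cos φ / cos φ₀ and k = cos φ₀ / cos φ, so h·k = 1.
At 46.5°: h = 0.9735, k = 1.027; principal scales a = 1.027, b = 0.9735.
sin(ω/2) = (a − b)/(a + b) = 0.05376/2.001 = 0.02687, so ω = 2 arcsin(0.02687) ≈ 3.1°.

3.1°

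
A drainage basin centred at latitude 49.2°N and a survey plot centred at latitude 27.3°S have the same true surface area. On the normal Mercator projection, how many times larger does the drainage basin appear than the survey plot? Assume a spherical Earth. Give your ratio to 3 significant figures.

Mercator is conformal with k = sec φ, so areal scale = k² = sec²φ.
At 49.2°: sec²(49.2°) = 1/0.6534² = 2.342.
At 27.3°: sec²(27.3°) = 1/0.8886² = 1.266.
Ratio = 2.342/1.266 = cos²(27.3°)/cos²(49.2°) ≈ 1.85.

1.85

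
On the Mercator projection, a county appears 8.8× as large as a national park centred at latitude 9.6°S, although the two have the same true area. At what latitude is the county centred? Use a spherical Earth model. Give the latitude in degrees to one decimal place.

70.6°

For equal true areas on Mercator, apparent areas scale as sec²φ, so the ratio is cos²φ₂ / cos²φ₁.
cos²φ₂ / cos²φ₁ = 8.8  ⇒  cos φ₁ = cos 9.6° / √8.8 = 0.9860/2.966 = 0.3324.
φ₁ = arccos(0.3324) ≈ 70.6°.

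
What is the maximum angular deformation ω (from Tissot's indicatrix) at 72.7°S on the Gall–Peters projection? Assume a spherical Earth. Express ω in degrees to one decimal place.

Gall–Peters is a cylindrical equal-area projection with standard parallels at ±45°. A cylindrical equal-area projection with standard parallel φ₀ has meridian scale h = cos φ / cos φ₀ and parallel scale k = cos φ₀ / cos φ (so areas are preserved, h·k = 1).
At 72.7°: h = 0.4206, k = 2.378; principal scales a = 2.378, b = 0.4206.
sin(ω/2) = (a − b)/(a + b) = 1.957/2.798 = 0.6994, so ω = 2 arcsin(0.6994) ≈ 88.8°.

88.8°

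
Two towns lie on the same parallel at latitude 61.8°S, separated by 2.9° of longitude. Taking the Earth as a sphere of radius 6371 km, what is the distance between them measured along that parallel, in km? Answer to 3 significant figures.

Arc length along a parallel = R cos φ · Δλ (with Δλ in radians).
= 6371 × cos 61.8° × (2.9° × π/180) = 6371 × 0.4726 × 0.05061 ≈ 152 km.

152 km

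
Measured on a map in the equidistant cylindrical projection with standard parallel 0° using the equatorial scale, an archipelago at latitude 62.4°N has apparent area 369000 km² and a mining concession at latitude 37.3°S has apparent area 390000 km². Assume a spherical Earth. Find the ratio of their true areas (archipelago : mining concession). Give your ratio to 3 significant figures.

Plate carrée has h = 1 and k = sec φ, giving areal scale sec φ; true area = (apparent area) · cos φ.
True area of archipelago: 369000 × cos(62.4°) = 369000 × 0.4633 = 171000 km².
True area of mining concession: 390000 × cos(37.3°) = 390000 × 0.7955 = 310200 km².
Ratio = 171000 / 310200 ≈ 0.551.

0.551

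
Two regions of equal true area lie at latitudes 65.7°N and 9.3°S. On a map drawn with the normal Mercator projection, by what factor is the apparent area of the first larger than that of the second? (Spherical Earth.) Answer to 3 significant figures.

5.75

On Mercator, area is exaggerated by sec²φ = 1/cos²φ.
At 65.7°: sec²(65.7°) = 1/0.4115² = 5.905.
At 9.3°: sec²(9.3°) = 1/0.9869² = 1.027.
Ratio = 5.905/1.027 = cos²(9.3°)/cos²(65.7°) ≈ 5.75.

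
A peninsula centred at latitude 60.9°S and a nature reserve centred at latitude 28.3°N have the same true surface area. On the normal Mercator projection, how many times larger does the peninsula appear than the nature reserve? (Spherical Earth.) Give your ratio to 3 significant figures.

Mercator areal scale is sec²φ.
At 60.9°: sec²(60.9°) = 1/0.4863² = 4.228.
At 28.3°: sec²(28.3°) = 1/0.8805² = 1.290.
Ratio = 4.228/1.290 = cos²(28.3°)/cos²(60.9°) ≈ 3.28.

3.28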